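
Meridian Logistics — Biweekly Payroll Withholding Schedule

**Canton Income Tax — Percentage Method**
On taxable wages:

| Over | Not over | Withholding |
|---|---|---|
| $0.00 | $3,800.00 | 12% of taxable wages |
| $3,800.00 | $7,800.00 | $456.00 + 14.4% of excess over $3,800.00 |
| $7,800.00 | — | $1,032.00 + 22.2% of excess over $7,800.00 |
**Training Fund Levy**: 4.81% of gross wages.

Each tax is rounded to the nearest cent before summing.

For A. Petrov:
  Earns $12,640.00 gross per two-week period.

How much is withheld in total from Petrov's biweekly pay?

Canton Income Tax: taxable = $12,640.00
  $1,032.00 + 22.2% × ($12,640.00 − $7,800.00) = $1,032.00 + 22.2% × $4,840.00 = $2,106.48
Training Fund Levy: 4.81% × $12,640.00 = $607.98
Total: $2,106.48 + $607.98 = $2,714.46

$2,714.46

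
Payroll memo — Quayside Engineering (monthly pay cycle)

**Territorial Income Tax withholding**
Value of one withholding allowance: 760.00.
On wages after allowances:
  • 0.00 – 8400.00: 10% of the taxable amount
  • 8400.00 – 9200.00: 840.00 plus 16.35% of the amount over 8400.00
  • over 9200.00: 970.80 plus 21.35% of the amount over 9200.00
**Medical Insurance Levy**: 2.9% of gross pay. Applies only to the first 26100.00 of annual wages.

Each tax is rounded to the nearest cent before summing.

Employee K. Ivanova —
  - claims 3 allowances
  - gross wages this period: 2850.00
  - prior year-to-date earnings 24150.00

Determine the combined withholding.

113.55

Territorial Income Tax: taxable = 2850.00 − 3×760.00 = 570.00
  10% × 570.00 = 57.00
Medical Insurance Levy: cap 26100.00 − YTD 24150.00 = 1950.00 subject; 2.9% × 1950.00 = 56.55
Total: 57.00 + 56.55 = 113.55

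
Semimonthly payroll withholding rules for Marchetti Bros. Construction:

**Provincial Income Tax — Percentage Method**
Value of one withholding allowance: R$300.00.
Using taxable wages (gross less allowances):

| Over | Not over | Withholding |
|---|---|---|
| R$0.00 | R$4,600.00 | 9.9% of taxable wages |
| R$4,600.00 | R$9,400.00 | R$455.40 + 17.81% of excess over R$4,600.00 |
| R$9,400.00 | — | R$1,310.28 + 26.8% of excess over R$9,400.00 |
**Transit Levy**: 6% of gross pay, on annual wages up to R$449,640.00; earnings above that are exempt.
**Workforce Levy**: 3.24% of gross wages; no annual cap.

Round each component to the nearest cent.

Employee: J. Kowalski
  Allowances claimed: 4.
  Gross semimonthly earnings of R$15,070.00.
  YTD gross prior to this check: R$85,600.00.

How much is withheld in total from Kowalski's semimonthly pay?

R$3,900.71

Provincial Income Tax: taxable = R$15,070.00 − 4×R$300.00 = R$13,870.00
  R$1,310.28 + 26.8% × (R$13,870.00 − R$9,400.00) = R$1,310.28 + 26.8% × R$4,470.00 = R$2,508.24
Transit Levy: 6% × R$15,070.00 = R$904.20
Workforce Levy: 3.24% × R$15,070.00 = R$488.27
Total: R$2,508.24 + R$904.20 + R$488.27 = R$3,900.71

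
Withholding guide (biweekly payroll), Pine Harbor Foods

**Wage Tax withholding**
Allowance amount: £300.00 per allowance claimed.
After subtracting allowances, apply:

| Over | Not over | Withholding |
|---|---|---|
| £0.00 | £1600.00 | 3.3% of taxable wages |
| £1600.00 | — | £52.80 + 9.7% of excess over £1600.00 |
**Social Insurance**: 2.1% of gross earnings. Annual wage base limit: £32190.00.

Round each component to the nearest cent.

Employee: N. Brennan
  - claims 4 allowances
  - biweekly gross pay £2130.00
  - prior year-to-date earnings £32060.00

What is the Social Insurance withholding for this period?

£2.73

Social Insurance: cap £32190.00 − YTD £32060.00 = £130.00 subject; 2.1% × £130.00 = £2.73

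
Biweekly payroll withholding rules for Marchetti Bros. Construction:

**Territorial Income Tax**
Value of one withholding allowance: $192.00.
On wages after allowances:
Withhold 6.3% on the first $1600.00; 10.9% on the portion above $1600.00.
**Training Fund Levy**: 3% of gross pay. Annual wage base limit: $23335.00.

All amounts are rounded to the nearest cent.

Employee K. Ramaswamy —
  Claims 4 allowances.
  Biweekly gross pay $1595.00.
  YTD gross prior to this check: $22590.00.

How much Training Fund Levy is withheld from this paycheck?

Training Fund Levy: cap $23335.00 − YTD $22590.00 = $745.00 subject; 3% × $745.00 = $22.35

$22.35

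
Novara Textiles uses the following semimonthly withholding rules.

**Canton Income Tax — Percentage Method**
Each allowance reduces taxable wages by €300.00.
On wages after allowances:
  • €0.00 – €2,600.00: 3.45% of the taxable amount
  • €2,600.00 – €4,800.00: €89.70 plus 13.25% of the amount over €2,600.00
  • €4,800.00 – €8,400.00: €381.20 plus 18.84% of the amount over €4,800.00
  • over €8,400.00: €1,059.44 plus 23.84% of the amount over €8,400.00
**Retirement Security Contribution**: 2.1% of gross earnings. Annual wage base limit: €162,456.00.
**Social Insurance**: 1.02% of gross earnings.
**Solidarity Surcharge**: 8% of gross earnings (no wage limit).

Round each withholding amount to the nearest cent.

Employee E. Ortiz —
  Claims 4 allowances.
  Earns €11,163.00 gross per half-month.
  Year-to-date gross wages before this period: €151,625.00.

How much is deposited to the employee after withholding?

€8,496.59

Canton Income Tax: taxable = €11,163.00 − 4×€300.00 = €9,963.00
  €1,059.44 + 23.84% × (€9,963.00 − €8,400.00) = €1,059.44 + 23.84% × €1,563.00 = €1,432.06
Retirement Security Contribution: cap €162,456.00 − YTD €151,625.00 = €10,831.00 subject; 2.1% × €10,831.00 = €227.45
Social Insurance: 1.02% × €11,163.00 = €113.86
Solidarity Surcharge: 8% × €11,163.00 = €893.04
Total withheld: €1,432.06 + €227.45 + €113.86 + €893.04 = €2,666.41
Net pay: €11,163.00 − €2,666.41 = €8,496.59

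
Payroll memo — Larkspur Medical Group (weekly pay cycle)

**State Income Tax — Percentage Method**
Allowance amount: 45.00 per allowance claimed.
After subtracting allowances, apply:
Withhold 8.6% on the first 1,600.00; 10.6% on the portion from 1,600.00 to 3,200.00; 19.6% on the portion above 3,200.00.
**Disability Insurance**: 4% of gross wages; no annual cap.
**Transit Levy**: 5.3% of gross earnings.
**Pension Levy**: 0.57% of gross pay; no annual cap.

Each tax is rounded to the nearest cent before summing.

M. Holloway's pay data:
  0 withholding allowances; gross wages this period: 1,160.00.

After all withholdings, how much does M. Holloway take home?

State Income Tax: taxable = 1,160.00
  8.6% × 1,160.00 = 99.76
Disability Insurance: 4% × 1,160.00 = 46.40
Transit Levy: 5.3% × 1,160.00 = 61.48
Pension Levy: 0.57% × 1,160.00 = 6.61
Total withheld: 99.76 + 46.40 + 61.48 + 6.61 = 214.25
Net pay: 1,160.00 − 214.25 = 945.75

945.75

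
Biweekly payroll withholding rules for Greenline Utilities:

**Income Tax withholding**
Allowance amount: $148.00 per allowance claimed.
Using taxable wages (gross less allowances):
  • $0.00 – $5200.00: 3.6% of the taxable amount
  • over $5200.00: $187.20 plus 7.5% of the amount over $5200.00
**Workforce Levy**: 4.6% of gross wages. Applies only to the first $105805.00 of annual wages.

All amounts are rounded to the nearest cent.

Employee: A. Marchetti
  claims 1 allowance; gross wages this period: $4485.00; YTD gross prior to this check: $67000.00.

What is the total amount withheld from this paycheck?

Income Tax: taxable = $4485.00 − 1×$148.00 = $4337.00
  3.6% × $4337.00 = $156.13
Workforce Levy: 4.6% × $4485.00 = $206.31
Total: $156.13 + $206.31 = $362.44

$362.44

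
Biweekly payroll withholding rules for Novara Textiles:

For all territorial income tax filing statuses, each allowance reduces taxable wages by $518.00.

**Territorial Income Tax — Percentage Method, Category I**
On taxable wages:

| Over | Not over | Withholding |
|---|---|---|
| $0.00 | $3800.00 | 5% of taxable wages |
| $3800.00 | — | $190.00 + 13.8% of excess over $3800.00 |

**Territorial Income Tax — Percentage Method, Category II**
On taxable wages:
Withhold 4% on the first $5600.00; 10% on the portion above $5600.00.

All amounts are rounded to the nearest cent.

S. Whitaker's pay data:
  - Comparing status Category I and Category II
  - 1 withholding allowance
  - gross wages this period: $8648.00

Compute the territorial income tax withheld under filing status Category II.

$477.00

Territorial Income Tax (Category II): taxable = $8648.00 − 1×$518.00 = $8130.00
  $224.00 + 10% × ($8130.00 − $5600.00) = $224.00 + 10% × $2530.00 = $477.00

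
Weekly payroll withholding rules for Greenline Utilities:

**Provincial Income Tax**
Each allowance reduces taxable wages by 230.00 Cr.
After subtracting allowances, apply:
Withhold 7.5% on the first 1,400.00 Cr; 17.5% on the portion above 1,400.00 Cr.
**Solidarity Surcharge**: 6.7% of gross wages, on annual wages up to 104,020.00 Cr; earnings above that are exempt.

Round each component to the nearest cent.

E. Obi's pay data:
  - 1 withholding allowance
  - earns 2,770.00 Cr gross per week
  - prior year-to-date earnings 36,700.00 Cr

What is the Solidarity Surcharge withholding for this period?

185.59 Cr

Solidarity Surcharge: 6.7% × 2,770.00 Cr = 185.59 Cr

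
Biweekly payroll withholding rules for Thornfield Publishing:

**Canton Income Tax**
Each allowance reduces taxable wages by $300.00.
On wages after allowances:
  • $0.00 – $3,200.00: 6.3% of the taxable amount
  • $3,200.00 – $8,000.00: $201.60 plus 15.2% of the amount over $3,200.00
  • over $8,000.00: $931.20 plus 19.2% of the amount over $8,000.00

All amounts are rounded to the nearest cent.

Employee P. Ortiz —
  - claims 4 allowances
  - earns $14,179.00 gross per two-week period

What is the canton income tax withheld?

$1,887.17

Canton Income Tax: taxable = $14,179.00 − 4×$300.00 = $12,979.00
  $931.20 + 19.2% × ($12,979.00 − $8,000.00) = $931.20 + 19.2% × $4,979.00 = $1,887.17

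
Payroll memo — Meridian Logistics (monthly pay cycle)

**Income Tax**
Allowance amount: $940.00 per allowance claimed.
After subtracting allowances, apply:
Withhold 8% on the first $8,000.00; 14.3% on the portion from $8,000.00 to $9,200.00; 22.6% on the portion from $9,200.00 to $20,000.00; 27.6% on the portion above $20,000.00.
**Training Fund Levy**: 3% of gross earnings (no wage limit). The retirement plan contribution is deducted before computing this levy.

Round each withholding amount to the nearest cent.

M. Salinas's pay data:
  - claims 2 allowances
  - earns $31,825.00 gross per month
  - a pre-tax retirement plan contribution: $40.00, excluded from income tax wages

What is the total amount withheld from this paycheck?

Income Tax: taxable = $31,825.00 − $40.00 − 2×$940.00 = $29,905.00
  $3,252.40 + 27.6% × ($29,905.00 − $20,000.00) = $3,252.40 + 27.6% × $9,905.00 = $5,986.18
Training Fund Levy: 3% × $31,785.00 = $953.55
Total: $5,986.18 + $953.55 = $6,939.73

$6,939.73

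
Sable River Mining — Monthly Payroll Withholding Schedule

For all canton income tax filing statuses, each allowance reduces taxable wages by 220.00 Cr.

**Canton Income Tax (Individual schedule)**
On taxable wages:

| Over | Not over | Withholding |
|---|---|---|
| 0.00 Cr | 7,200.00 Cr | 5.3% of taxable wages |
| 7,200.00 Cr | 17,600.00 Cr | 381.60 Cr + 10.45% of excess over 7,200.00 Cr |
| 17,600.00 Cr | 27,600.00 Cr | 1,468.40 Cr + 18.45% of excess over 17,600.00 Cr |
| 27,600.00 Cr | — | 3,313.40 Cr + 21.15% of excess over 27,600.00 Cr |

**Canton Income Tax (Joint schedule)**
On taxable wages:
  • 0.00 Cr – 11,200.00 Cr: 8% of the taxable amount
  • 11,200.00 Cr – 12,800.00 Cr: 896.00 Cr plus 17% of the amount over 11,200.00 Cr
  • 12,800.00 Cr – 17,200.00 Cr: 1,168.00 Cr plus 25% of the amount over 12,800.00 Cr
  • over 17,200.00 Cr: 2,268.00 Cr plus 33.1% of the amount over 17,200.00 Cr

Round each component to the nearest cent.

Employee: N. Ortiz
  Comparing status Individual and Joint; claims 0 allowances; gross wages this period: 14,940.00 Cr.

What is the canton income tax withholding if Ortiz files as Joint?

Canton Income Tax (Joint): taxable = 14,940.00 Cr
  1,168.00 Cr + 25% × (14,940.00 Cr − 12,800.00 Cr) = 1,168.00 Cr + 25% × 2,140.00 Cr = 1,703.00 Cr

1,703.00 Cr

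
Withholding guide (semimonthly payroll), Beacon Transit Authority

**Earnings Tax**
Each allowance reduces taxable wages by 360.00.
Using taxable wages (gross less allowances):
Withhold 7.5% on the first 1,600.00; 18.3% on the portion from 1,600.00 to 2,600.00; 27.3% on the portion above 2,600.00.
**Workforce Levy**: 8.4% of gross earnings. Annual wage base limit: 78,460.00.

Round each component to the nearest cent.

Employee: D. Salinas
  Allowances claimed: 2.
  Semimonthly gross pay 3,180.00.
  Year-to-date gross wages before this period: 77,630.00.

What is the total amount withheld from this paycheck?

Earnings Tax: taxable = 3,180.00 − 2×360.00 = 2,460.00
  120.00 + 18.3% × (2,460.00 − 1,600.00) = 120.00 + 18.3% × 860.00 = 277.38
Workforce Levy: cap 78,460.00 − YTD 77,630.00 = 830.00 subject; 8.4% × 830.00 = 69.72
Total: 277.38 + 69.72 = 347.10

347.10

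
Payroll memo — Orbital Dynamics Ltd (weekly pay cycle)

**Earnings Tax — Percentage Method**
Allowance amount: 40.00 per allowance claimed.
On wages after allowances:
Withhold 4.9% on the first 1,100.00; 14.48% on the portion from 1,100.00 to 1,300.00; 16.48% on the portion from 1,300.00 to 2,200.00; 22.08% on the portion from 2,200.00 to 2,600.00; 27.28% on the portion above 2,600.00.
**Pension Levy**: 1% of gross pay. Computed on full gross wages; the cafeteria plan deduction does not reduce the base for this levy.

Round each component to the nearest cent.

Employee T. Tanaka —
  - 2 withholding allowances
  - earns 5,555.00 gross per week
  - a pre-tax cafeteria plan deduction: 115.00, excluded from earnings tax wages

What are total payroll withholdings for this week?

Earnings Tax: taxable = 5,555.00 − 115.00 − 2×40.00 = 5,360.00
  319.50 + 27.28% × (5,360.00 − 2,600.00) = 319.50 + 27.28% × 2,760.00 = 1,072.43
Pension Levy: 1% × 5,555.00 = 55.55
Total: 1,072.43 + 55.55 = 1,127.98

1,127.98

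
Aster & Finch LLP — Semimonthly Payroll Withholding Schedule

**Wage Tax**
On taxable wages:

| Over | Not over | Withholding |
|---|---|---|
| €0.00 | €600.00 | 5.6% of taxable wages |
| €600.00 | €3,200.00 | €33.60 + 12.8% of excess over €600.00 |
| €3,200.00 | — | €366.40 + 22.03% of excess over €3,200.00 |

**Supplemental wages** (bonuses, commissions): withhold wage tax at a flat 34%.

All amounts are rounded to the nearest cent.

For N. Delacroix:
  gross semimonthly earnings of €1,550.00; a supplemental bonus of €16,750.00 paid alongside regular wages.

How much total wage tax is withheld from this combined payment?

€5,850.20

Wage Tax: taxable = €1,550.00
  €33.60 + 12.8% × (€1,550.00 − €600.00) = €33.60 + 12.8% × €950.00 = €155.20
Supplemental (34% flat on bonus): 34% × €16,750.00 = €5,695.00
Total wage tax: €155.20 + €5,695.00 = €5,850.20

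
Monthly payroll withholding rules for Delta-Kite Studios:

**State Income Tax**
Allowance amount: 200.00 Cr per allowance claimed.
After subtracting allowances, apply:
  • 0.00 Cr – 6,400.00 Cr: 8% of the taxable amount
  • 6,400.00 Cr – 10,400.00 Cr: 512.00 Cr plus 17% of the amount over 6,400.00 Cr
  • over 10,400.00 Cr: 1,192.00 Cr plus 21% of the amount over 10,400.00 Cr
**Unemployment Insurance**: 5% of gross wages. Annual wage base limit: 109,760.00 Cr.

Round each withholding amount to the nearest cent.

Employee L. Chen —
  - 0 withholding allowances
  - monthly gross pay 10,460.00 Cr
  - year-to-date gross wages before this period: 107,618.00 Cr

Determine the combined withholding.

State Income Tax: taxable = 10,460.00 Cr
  1,192.00 Cr + 21% × (10,460.00 Cr − 10,400.00 Cr) = 1,192.00 Cr + 21% × 60.00 Cr = 1,204.60 Cr
Unemployment Insurance: cap 109,760.00 Cr − YTD 107,618.00 Cr = 2,142.00 Cr subject; 5% × 2,142.00 Cr = 107.10 Cr
Total: 1,204.60 Cr + 107.10 Cr = 1,311.70 Cr

1,311.70 Cr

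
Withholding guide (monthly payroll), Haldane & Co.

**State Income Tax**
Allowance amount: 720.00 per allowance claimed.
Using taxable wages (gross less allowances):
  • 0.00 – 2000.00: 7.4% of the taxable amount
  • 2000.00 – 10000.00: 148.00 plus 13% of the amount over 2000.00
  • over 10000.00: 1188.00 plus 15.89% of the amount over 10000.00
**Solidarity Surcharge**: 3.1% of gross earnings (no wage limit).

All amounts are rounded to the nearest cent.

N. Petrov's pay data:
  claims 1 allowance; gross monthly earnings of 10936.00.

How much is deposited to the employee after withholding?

State Income Tax: taxable = 10936.00 − 1×720.00 = 10216.00
  1188.00 + 15.89% × (10216.00 − 10000.00) = 1188.00 + 15.89% × 216.00 = 1222.32
Solidarity Surcharge: 3.1% × 10936.00 = 339.02
Total withheld: 1222.32 + 339.02 = 1561.34
Net pay: 10936.00 − 1561.34 = 9374.66

9374.66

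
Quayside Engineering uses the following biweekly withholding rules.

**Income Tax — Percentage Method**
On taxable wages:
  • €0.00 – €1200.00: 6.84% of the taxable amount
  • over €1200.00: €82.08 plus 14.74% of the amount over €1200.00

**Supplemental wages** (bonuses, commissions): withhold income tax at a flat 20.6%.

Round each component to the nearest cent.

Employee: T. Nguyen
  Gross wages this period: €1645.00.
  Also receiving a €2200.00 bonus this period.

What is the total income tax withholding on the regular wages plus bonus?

€600.87

Income Tax: taxable = €1645.00
  €82.08 + 14.74% × (€1645.00 − €1200.00) = €82.08 + 14.74% × €445.00 = €147.67
Supplemental (20.6% flat on bonus): 20.6% × €2200.00 = €453.20
Total income tax: €147.67 + €453.20 = €600.87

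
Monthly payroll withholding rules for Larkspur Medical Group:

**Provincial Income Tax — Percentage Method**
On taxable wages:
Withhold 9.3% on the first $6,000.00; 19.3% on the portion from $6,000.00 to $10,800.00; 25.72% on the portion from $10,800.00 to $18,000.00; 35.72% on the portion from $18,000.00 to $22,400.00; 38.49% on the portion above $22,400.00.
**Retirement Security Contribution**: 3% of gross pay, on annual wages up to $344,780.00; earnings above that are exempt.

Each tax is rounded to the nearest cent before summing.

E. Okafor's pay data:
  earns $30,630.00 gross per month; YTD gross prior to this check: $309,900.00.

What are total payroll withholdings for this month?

Provincial Income Tax: taxable = $30,630.00
  $4,907.92 + 38.49% × ($30,630.00 − $22,400.00) = $4,907.92 + 38.49% × $8,230.00 = $8,075.65
Retirement Security Contribution: 3% × $30,630.00 = $918.90
Total: $8,075.65 + $918.90 = $8,994.55

$8,994.55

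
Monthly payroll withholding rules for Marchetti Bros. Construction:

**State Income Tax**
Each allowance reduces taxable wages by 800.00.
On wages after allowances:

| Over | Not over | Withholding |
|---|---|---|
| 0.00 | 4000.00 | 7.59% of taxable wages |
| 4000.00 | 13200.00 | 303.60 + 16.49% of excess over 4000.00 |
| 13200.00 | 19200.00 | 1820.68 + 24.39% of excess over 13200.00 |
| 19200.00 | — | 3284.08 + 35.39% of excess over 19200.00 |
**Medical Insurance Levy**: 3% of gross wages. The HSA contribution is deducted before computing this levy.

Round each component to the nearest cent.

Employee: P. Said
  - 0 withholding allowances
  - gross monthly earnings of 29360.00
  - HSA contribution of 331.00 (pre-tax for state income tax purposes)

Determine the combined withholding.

State Income Tax: taxable = 29360.00 − 331.00 = 29029.00
  3284.08 + 35.39% × (29029.00 − 19200.00) = 3284.08 + 35.39% × 9829.00 = 6762.56
Medical Insurance Levy: 3% × 29029.00 = 870.87
Total: 6762.56 + 870.87 = 7633.43

7633.43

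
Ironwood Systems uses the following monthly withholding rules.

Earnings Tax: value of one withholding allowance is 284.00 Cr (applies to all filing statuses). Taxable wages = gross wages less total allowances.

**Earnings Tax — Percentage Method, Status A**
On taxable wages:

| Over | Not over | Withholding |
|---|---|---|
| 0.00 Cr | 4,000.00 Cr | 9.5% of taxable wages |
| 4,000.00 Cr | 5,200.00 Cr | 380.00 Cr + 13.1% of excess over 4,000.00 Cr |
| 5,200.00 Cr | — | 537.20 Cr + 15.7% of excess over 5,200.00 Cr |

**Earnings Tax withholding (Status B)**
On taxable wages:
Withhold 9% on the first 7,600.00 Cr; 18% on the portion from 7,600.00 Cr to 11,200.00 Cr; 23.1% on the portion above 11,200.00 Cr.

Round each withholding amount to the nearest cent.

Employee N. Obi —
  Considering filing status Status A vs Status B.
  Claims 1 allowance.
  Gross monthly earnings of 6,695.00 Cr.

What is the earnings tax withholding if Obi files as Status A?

Earnings Tax (Status A): taxable = 6,695.00 Cr − 1×284.00 Cr = 6,411.00 Cr
  537.20 Cr + 15.7% × (6,411.00 Cr − 5,200.00 Cr) = 537.20 Cr + 15.7% × 1,211.00 Cr = 727.33 Cr

727.33 Cr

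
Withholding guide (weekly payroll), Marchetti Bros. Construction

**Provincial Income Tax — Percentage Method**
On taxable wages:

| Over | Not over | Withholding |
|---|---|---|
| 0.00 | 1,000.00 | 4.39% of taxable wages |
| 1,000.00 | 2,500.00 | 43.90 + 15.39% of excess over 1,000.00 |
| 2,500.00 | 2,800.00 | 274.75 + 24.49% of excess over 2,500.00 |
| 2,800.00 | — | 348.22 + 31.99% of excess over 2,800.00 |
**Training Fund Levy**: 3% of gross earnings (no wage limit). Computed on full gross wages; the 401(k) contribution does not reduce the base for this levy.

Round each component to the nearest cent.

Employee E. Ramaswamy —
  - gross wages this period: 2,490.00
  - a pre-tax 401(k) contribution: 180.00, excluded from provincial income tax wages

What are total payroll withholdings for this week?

Provincial Income Tax: taxable = 2,490.00 − 180.00 = 2,310.00
  43.90 + 15.39% × (2,310.00 − 1,000.00) = 43.90 + 15.39% × 1,310.00 = 245.51
Training Fund Levy: 3% × 2,490.00 = 74.70
Total: 245.51 + 74.70 = 320.21

320.21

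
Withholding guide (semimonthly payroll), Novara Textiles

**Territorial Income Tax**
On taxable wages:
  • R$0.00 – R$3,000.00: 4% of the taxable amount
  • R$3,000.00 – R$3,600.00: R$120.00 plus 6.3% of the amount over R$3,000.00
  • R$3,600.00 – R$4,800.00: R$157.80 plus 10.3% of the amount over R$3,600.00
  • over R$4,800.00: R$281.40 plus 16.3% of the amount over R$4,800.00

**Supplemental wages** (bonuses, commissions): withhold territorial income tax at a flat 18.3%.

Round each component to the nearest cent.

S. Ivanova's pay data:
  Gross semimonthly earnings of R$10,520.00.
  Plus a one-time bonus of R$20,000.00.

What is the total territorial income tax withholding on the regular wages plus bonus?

Territorial Income Tax: taxable = R$10,520.00
  R$281.40 + 16.3% × (R$10,520.00 − R$4,800.00) = R$281.40 + 16.3% × R$5,720.00 = R$1,213.76
Supplemental (18.3% flat on bonus): 18.3% × R$20,000.00 = R$3,660.00
Total territorial income tax: R$1,213.76 + R$3,660.00 = R$4,873.76

R$4,873.76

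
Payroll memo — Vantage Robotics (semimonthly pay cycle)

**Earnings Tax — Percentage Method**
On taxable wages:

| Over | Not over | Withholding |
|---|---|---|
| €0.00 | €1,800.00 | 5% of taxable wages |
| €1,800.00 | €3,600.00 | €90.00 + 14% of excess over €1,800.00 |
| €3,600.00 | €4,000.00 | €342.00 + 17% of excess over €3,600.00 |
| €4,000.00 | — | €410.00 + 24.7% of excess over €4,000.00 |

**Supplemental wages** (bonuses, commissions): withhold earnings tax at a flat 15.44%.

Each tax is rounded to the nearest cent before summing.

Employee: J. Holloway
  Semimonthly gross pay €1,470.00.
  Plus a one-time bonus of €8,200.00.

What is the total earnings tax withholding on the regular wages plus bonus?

Earnings Tax: taxable = €1,470.00
  5% × €1,470.00 = €73.50
Supplemental (15.44% flat on bonus): 15.44% × €8,200.00 = €1,266.08
Total earnings tax: €73.50 + €1,266.08 = €1,339.58

€1,339.58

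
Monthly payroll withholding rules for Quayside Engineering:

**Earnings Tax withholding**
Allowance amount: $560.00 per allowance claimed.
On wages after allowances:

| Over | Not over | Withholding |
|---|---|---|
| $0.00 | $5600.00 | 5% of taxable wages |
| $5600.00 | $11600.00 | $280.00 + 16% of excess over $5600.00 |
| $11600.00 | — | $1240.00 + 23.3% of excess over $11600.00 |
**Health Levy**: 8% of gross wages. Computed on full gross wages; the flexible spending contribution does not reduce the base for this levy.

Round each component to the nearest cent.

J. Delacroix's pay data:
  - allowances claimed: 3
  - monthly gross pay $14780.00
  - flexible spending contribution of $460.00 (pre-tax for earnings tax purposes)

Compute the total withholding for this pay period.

Earnings Tax: taxable = $14780.00 − $460.00 − 3×$560.00 = $12640.00
  $1240.00 + 23.3% × ($12640.00 − $11600.00) = $1240.00 + 23.3% × $1040.00 = $1482.32
Health Levy: 8% × $14780.00 = $1182.40
Total: $1482.32 + $1182.40 = $2664.72

$2664.72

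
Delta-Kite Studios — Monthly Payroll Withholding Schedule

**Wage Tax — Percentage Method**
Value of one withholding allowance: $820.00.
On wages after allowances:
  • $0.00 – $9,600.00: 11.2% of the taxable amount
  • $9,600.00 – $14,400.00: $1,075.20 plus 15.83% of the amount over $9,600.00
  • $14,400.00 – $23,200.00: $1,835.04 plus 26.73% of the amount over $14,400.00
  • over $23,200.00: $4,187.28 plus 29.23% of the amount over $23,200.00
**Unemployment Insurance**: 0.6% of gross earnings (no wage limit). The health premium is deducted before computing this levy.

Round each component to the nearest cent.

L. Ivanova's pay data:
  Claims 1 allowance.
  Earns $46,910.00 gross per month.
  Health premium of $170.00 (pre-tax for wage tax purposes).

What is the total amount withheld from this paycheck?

Wage Tax: taxable = $46,910.00 − $170.00 − 1×$820.00 = $45,920.00
  $4,187.28 + 29.23% × ($45,920.00 − $23,200.00) = $4,187.28 + 29.23% × $22,720.00 = $10,828.34
Unemployment Insurance: 0.6% × $46,740.00 = $280.44
Total: $10,828.34 + $280.44 = $11,108.78

$11,108.78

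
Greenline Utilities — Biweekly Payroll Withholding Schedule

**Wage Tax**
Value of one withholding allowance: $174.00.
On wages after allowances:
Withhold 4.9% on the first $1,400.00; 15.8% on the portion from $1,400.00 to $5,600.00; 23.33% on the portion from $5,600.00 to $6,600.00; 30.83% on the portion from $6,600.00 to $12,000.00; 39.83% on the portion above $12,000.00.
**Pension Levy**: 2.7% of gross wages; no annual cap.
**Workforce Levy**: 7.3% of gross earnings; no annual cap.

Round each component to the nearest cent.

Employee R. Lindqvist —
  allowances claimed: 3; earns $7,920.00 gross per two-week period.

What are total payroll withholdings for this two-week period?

$2,003.52

Wage Tax: taxable = $7,920.00 − 3×$174.00 = $7,398.00
  $965.50 + 30.83% × ($7,398.00 − $6,600.00) = $965.50 + 30.83% × $798.00 = $1,211.52
Pension Levy: 2.7% × $7,920.00 = $213.84
Workforce Levy: 7.3% × $7,920.00 = $578.16
Total: $1,211.52 + $213.84 + $578.16 = $2,003.52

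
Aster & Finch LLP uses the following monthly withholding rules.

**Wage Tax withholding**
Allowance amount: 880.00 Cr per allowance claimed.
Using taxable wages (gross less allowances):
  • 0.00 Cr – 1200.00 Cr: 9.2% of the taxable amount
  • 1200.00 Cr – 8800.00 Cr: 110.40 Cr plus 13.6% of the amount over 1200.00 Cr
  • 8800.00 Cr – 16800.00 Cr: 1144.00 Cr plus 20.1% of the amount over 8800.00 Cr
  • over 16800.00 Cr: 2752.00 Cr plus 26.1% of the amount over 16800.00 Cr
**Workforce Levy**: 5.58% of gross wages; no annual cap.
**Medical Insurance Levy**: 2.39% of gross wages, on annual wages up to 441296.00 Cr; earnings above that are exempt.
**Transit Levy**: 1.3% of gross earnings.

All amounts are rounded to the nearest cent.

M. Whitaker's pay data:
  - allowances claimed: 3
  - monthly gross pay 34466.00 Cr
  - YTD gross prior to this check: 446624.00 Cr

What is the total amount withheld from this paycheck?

Wage Tax: taxable = 34466.00 Cr − 3×880.00 Cr = 31826.00 Cr
  2752.00 Cr + 26.1% × (31826.00 Cr − 16800.00 Cr) = 2752.00 Cr + 26.1% × 15026.00 Cr = 6673.79 Cr
Workforce Levy: 5.58% × 34466.00 Cr = 1923.20 Cr
Medical Insurance Levy: YTD 446624.00 Cr ≥ cap 441296.00 Cr → 0.00 Cr
Transit Levy: 1.3% × 34466.00 Cr = 448.06 Cr
Total: 6673.79 Cr + 1923.20 Cr + 0.00 Cr + 448.06 Cr = 9045.05 Cr

9045.05 Cr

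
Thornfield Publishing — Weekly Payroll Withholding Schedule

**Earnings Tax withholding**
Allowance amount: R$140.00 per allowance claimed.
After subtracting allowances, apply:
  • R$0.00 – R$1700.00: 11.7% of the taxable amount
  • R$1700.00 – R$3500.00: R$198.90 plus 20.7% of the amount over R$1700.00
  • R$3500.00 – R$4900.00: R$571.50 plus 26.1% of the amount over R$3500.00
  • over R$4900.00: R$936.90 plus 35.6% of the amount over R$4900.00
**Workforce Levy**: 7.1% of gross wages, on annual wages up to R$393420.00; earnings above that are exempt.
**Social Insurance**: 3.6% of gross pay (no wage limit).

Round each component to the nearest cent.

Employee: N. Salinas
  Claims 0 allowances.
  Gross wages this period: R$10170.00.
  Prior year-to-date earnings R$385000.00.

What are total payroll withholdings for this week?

R$3776.96

Earnings Tax: taxable = R$10170.00
  R$936.90 + 35.6% × (R$10170.00 − R$4900.00) = R$936.90 + 35.6% × R$5270.00 = R$2813.02
Workforce Levy: cap R$393420.00 − YTD R$385000.00 = R$8420.00 subject; 7.1% × R$8420.00 = R$597.82
Social Insurance: 3.6% × R$10170.00 = R$366.12
Total: R$2813.02 + R$597.82 + R$366.12 = R$3776.96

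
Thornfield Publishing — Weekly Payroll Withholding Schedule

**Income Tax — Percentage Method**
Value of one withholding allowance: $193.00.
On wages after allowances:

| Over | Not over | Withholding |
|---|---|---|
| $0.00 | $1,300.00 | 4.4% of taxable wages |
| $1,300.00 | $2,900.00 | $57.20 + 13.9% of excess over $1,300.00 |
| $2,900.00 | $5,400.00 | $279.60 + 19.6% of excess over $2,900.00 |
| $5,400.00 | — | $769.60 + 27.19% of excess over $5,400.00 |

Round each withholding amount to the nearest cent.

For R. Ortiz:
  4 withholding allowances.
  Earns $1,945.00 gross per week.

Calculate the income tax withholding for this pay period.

Income Tax: taxable = $1,945.00 − 4×$193.00 = $1,173.00
  4.4% × $1,173.00 = $51.61

$51.61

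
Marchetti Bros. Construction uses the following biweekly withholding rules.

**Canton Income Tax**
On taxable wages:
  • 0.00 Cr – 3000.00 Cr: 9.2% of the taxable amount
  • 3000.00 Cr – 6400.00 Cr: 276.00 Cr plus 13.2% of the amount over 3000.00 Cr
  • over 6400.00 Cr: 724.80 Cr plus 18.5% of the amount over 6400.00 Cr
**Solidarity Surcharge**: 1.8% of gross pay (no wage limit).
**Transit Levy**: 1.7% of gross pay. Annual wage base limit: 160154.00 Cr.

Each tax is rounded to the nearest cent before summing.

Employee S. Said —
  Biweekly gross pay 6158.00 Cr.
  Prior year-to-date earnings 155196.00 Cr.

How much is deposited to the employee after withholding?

5270.01 Cr

Canton Income Tax: taxable = 6158.00 Cr
  276.00 Cr + 13.2% × (6158.00 Cr − 3000.00 Cr) = 276.00 Cr + 13.2% × 3158.00 Cr = 692.86 Cr
Solidarity Surcharge: 1.8% × 6158.00 Cr = 110.84 Cr
Transit Levy: cap 160154.00 Cr − YTD 155196.00 Cr = 4958.00 Cr subject; 1.7% × 4958.00 Cr = 84.29 Cr
Total withheld: 692.86 Cr + 110.84 Cr + 84.29 Cr = 887.99 Cr
Net pay: 6158.00 Cr − 887.99 Cr = 5270.01 Cr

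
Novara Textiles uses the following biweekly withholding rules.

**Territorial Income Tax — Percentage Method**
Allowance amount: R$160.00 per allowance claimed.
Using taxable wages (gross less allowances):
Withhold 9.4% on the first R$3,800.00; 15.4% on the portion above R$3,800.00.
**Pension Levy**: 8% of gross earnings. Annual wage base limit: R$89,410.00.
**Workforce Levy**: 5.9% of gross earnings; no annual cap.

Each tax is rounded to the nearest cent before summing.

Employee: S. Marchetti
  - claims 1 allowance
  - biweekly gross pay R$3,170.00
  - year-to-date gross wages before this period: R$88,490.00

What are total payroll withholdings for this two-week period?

Territorial Income Tax: taxable = R$3,170.00 − 1×R$160.00 = R$3,010.00
  9.4% × R$3,010.00 = R$282.94
Pension Levy: cap R$89,410.00 − YTD R$88,490.00 = R$920.00 subject; 8% × R$920.00 = R$73.60
Workforce Levy: 5.9% × R$3,170.00 = R$187.03
Total: R$282.94 + R$73.60 + R$187.03 = R$543.57

R$543.57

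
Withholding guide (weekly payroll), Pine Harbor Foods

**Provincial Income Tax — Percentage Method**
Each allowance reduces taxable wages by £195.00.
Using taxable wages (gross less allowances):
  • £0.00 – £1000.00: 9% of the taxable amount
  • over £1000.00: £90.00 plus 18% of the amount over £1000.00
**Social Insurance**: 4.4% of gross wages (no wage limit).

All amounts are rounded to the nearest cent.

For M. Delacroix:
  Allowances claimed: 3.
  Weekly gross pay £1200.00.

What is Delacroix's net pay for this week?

£1091.85

Provincial Income Tax: taxable = £1200.00 − 3×£195.00 = £615.00
  9% × £615.00 = £55.35
Social Insurance: 4.4% × £1200.00 = £52.80
Total withheld: £55.35 + £52.80 = £108.15
Net pay: £1200.00 − £108.15 = £1091.85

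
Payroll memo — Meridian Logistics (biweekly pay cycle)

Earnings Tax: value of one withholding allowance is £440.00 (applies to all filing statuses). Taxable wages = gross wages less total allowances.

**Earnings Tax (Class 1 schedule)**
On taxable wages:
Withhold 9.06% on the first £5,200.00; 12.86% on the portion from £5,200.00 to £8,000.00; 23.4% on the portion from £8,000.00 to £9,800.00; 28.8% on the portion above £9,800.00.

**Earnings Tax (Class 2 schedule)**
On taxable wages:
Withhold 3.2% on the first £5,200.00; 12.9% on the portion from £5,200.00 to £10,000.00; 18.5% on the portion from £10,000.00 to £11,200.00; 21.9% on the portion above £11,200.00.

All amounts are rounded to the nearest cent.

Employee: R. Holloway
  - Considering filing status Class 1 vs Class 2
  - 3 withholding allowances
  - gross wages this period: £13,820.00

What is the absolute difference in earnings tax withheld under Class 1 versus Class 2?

Earnings Tax (Class 1): taxable = £13,820.00 − 3×£440.00 = £12,500.00
  £1,252.40 + 28.8% × (£12,500.00 − £9,800.00) = £1,252.40 + 28.8% × £2,700.00 = £2,030.00
Earnings Tax (Class 2): taxable = £13,820.00 − 3×£440.00 = £12,500.00
  £1,007.60 + 21.9% × (£12,500.00 − £11,200.00) = £1,007.60 + 21.9% × £1,300.00 = £1,292.30
Difference: |£2,030.00 − £1,292.30| = £737.70 (higher under Class 1)

£737.70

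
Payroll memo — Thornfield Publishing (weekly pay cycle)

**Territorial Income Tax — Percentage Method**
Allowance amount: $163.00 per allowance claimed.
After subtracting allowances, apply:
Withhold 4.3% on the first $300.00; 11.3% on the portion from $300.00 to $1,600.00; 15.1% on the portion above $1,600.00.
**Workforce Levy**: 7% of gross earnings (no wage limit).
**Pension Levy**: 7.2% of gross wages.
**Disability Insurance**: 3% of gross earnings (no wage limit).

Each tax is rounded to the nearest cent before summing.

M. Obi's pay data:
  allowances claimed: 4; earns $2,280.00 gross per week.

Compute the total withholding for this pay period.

$556.19

Territorial Income Tax: taxable = $2,280.00 − 4×$163.00 = $1,628.00
  $159.80 + 15.1% × ($1,628.00 − $1,600.00) = $159.80 + 15.1% × $28.00 = $164.03
Workforce Levy: 7% × $2,280.00 = $159.60
Pension Levy: 7.2% × $2,280.00 = $164.16
Disability Insurance: 3% × $2,280.00 = $68.40
Total: $164.03 + $159.60 + $164.16 + $68.40 = $556.19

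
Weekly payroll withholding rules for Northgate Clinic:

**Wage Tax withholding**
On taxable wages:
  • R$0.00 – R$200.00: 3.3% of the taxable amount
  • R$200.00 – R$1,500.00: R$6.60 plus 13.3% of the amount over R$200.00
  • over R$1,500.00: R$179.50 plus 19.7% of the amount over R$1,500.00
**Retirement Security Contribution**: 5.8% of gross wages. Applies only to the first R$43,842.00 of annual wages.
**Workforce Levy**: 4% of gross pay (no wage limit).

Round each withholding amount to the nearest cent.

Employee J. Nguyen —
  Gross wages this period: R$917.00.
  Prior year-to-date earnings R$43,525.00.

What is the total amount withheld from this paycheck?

Wage Tax: taxable = R$917.00
  R$6.60 + 13.3% × (R$917.00 − R$200.00) = R$6.60 + 13.3% × R$717.00 = R$101.96
Retirement Security Contribution: cap R$43,842.00 − YTD R$43,525.00 = R$317.00 subject; 5.8% × R$317.00 = R$18.39
Workforce Levy: 4% × R$917.00 = R$36.68
Total: R$101.96 + R$18.39 + R$36.68 = R$157.03

R$157.03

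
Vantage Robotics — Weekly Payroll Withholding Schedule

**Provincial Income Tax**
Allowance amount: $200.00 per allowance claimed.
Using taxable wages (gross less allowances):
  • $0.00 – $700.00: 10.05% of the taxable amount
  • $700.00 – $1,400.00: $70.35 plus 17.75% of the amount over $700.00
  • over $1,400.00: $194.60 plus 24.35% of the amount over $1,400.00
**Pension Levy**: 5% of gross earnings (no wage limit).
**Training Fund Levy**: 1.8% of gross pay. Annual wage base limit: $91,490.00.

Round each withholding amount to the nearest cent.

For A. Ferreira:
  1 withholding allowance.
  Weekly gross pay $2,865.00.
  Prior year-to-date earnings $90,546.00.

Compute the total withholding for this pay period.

$662.87

Provincial Income Tax: taxable = $2,865.00 − 1×$200.00 = $2,665.00
  $194.60 + 24.35% × ($2,665.00 − $1,400.00) = $194.60 + 24.35% × $1,265.00 = $502.63
Pension Levy: 5% × $2,865.00 = $143.25
Training Fund Levy: cap $91,490.00 − YTD $90,546.00 = $944.00 subject; 1.8% × $944.00 = $16.99
Total: $502.63 + $143.25 + $16.99 = $662.87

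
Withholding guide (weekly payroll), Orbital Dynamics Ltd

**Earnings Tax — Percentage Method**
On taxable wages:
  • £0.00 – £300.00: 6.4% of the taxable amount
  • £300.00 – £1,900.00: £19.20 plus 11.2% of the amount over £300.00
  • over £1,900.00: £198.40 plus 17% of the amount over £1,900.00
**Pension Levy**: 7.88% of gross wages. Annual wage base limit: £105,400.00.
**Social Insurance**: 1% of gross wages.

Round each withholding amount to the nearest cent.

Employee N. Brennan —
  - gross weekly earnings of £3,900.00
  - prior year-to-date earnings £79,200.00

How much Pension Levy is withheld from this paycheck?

Pension Levy: 7.88% × £3,900.00 = £307.32

£307.32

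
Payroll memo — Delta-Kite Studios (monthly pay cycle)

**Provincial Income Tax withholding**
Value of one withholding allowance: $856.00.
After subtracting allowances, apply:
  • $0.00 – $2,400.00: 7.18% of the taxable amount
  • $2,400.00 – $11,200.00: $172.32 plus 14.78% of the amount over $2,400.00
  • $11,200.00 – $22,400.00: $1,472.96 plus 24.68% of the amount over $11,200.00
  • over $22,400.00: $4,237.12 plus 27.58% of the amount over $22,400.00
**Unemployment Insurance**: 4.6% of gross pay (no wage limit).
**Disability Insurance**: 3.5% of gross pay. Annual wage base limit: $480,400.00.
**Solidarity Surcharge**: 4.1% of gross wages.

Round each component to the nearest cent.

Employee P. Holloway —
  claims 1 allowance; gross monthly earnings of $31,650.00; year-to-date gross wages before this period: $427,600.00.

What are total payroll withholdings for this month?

$10,413.49

Provincial Income Tax: taxable = $31,650.00 − 1×$856.00 = $30,794.00
  $4,237.12 + 27.58% × ($30,794.00 − $22,400.00) = $4,237.12 + 27.58% × $8,394.00 = $6,552.19
Unemployment Insurance: 4.6% × $31,650.00 = $1,455.90
Disability Insurance: 3.5% × $31,650.00 = $1,107.75
Solidarity Surcharge: 4.1% × $31,650.00 = $1,297.65
Total: $6,552.19 + $1,455.90 + $1,107.75 + $1,297.65 = $10,413.49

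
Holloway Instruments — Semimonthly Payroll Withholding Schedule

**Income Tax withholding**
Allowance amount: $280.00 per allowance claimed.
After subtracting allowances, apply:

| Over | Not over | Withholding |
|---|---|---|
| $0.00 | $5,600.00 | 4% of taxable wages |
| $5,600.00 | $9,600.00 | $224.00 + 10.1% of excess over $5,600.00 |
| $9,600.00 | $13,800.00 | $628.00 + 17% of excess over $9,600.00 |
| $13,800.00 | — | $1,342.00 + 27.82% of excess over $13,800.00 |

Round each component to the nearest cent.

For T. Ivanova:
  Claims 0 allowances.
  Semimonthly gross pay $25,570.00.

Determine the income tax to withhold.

Income Tax: taxable = $25,570.00
  $1,342.00 + 27.82% × ($25,570.00 − $13,800.00) = $1,342.00 + 27.82% × $11,770.00 = $4,616.41

$4,616.41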